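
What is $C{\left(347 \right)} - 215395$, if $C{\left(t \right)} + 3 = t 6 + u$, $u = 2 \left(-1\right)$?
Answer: $-213318$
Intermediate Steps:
$u = -2$
$C{\left(t \right)} = -5 + 6 t$ ($C{\left(t \right)} = -3 + \left(t 6 - 2\right) = -3 + \left(6 t - 2\right) = -3 + \left(-2 + 6 t\right) = -5 + 6 t$)
$C{\left(347 \right)} - 215395 = \left(-5 + 6 \cdot 347\right) - 215395 = \left(-5 + 2082\right) - 215395 = 2077 - 215395 = -213318$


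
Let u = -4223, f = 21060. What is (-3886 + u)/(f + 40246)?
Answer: -8109/61306 ≈ -0.13227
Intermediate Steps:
(-3886 + u)/(f + 40246) = (-3886 - 4223)/(21060 + 40246) = -8109/61306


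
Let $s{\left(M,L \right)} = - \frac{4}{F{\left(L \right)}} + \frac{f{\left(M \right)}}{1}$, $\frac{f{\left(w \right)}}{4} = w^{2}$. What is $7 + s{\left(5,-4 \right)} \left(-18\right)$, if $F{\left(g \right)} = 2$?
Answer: $-1757$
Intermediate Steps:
$f{\left(w \right)} = 4 w^{2}$
$s{\left(M,L \right)} = -2 + 4 M^{2}$ ($s{\left(M,L \right)} = - \frac{4}{2} + \frac{4 M^{2}}{1} = \left(-4\right) \frac{1}{2} + 4 M^{2} \cdot 1 = -2 + 4 M^{2}$)
$7 + s{\left(5,-4 \right)} \left(-18\right) = 7 + \left(-2 + 4 \cdot 5^{2}\right) \left(-18\right) = 7 + \left(-2 + 4 \cdot 25\right) \left(-18\right) = 7 + \left(-2 + 100\right) \left(-18\right) = 7 + 98 \left(-18\right) = 7 - 1764 = -1757$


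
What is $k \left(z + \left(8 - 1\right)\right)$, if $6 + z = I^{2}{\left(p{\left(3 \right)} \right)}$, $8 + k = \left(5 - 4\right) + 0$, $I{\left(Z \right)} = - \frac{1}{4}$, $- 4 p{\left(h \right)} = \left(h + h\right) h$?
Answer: $- \frac{119}{16} \approx -7.4375$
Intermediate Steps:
$p{\left(h \right)} = - \frac{h^{2}}{2}$ ($p{\left(h \right)} = - \frac{\left(h + h\right) h}{4} = - \frac{2 h h}{4} = - \frac{2 h^{2}}{4} = - \frac{h^{2}}{2}$)
$I{\left(Z \right)} = - \frac{1}{4}$ ($I{\left(Z \right)} = \left(-1\right) \frac{1}{4} = - \frac{1}{4}$)
$k = -7$ ($k = -8 + \left(\left(5 - 4\right) + 0\right) = -8 + \left(1 + 0\right) = -8 + 1 = -7$)
$z = - \frac{95}{16}$ ($z = -6 + \left(- \frac{1}{4}\right)^{2} = -6 + \frac{1}{16} = - \frac{95}{16} \approx -5.9375$)
$k \left(z + \left(8 - 1\right)\right) = - 7 \left(- \frac{95}{16} + \left(8 - 1\right)\right) = - 7 \left(- \frac{95}{16} + 7\right) = \left(-7\right) \frac{17}{16} = - \frac{119}{16}$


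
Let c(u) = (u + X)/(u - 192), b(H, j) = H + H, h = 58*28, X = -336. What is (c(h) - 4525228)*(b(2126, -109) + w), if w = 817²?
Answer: -544120723418391/179 ≈ -3.0398e+12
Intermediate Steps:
h = 1624
w = 667489
b(H, j) = 2*H
c(u) = (-336 + u)/(-192 + u) (c(u) = (u - 336)/(u - 192) = (-336 + u)/(-192 + u))
(c(h) - 4525228)*(b(2126, -109) + w) = ((-336 + 1624)/(-192 + 1624) - 4525228)*(2*2126 + 667489) = (1288/1432 - 4525228)*(4252 + 667489) = ((1/1432)*1288 - 4525228)*671741 = (161/179 - 4525228)*671741 = -810015651/179*671741 = -544120723418391/179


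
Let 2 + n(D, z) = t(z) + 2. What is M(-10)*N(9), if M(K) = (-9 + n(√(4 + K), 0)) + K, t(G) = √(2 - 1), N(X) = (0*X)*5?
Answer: 0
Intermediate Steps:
N(X) = 0 (N(X) = 0*5 = 0)
t(G) = 1 (t(G) = √1 = 1)
n(D, z) = 1 (n(D, z) = -2 + (1 + 2) = -2 + 3 = 1)
M(K) = -8 + K (M(K) = (-9 + 1) + K = -8 + K)
M(-10)*N(9) = (-8 - 10)*0 = -18*0 = 0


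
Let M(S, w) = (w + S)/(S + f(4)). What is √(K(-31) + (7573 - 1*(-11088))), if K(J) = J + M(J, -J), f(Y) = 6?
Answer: 9*√230 ≈ 136.49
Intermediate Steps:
M(S, w) = (S + w)/(6 + S) (M(S, w) = (w + S)/(S + 6) = (S + w)/(6 + S))
K(J) = J (K(J) = J + (J - J)/(6 + J) = J + 0/(6 + J) = J + 0 = J)
√(K(-31) + (7573 - 1*(-11088))) = √(-31 + (7573 - 1*(-11088))) = √(-31 + (7573 + 11088)) = √(-31 + 18661) = √18630 = 9*√230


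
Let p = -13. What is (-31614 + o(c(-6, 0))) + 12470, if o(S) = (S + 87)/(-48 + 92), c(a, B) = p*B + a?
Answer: -842255/44 ≈ -19142.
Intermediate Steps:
c(a, B) = a - 13*B (c(a, B) = -13*B + a = a - 13*B)
o(S) = 87/44 + S/44 (o(S) = (87 + S)/44 = (87 + S)*(1/44) = 87/44 + S/44)
(-31614 + o(c(-6, 0))) + 12470 = (-31614 + (87/44 + (-6 - 13*0)/44)) + 12470 = (-31614 + (87/44 + (-6 + 0)/44)) + 12470 = (-31614 + (87/44 + (1/44)*(-6))) + 12470 = (-31614 + (87/44 - 3/22)) + 12470 = (-31614 + 81/44) + 12470 = -1390935/44 + 12470 = -842255/44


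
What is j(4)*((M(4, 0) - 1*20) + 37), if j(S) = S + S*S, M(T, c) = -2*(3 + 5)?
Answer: 20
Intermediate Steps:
M(T, c) = -16 (M(T, c) = -2*8 = -16)
j(S) = S + S²
j(4)*((M(4, 0) - 1*20) + 37) = (4*(1 + 4))*((-16 - 1*20) + 37) = (4*5)*((-16 - 20) + 37) = 20*(-36 + 37) = 20*1 = 20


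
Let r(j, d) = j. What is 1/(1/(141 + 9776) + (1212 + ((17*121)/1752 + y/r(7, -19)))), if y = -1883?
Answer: 17374584/16404633733 ≈ 0.0010591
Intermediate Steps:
1/(1/(141 + 9776) + (1212 + ((17*121)/1752 + y/r(7, -19)))) = 1/(1/(141 + 9776) + (1212 + ((17*121)/1752 - 1883/7))) = 1/(1/9917 + (1212 + (2057*(1/1752) - 1883*⅐))) = 1/(1/9917 + (1212 + (2057/1752 - 269))) = 1/(1/9917 + (1212 - 469231/1752)) = 1/(1/9917 + 1654193/1752) = 1/(16404633733/17374584) = 17374584/16404633733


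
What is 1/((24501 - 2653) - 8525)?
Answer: 1/13323 ≈ 7.5058e-5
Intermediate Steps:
1/((24501 - 2653) - 8525) = 1/(21848 - 8525) = 1/13323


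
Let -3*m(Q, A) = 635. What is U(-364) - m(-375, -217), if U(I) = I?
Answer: -457/3 ≈ -152.33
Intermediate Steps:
m(Q, A) = -635/3 (m(Q, A) = -⅓*635 = -635/3)
U(-364) - m(-375, -217) = -364 - 1*(-635/3) = -364 + 635/3 = -457/3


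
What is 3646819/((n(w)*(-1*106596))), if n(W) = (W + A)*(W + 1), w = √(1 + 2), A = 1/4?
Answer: -47408647/2505006 + 18234095*√3/2505006 ≈ -6.3179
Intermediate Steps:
A = ¼ ≈ 0.25000
w = √3 ≈ 1.7320
n(W) = (1 + W)*(¼ + W) (n(W) = (W + ¼)*(W + 1) = (¼ + W)*(1 + W) = (1 + W)*(¼ + W))
3646819/((n(w)*(-1*106596))) = 3646819/(((¼ + (√3)² + 5*√3/4)*(-1*106596))) = 3646819/(((¼ + 3 + 5*√3/4)*(-106596))) = 3646819/(((13/4 + 5*√3/4)*(-106596))) = 3646819/(-346437 - 133245*√3)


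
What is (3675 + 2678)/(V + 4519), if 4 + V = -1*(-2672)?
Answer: 6353/7187 ≈ 0.88396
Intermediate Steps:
V = 2668 (V = -4 - 1*(-2672) = -4 + 2672 = 2668)
(3675 + 2678)/(V + 4519) = (3675 + 2678)/(2668 + 4519) = 6353/7187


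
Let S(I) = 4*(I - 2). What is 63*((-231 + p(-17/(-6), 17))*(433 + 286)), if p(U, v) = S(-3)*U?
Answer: -13030437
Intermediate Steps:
S(I) = -8 + 4*I (S(I) = 4*(-2 + I) = -8 + 4*I)
p(U, v) = -20*U (p(U, v) = (-8 + 4*(-3))*U = (-8 - 12)*U = -20*U)
63*((-231 + p(-17/(-6), 17))*(433 + 286)) = 63*((-231 - (-340)/(-6))*(433 + 286)) = 63*((-231 - (-340)*(-1)/6)*719) = 63*((-231 - 20*17/6)*719) = 63*((-231 - 170/3)*719) = 63*(-863/3*719) = 63*(-620497/3) = -13030437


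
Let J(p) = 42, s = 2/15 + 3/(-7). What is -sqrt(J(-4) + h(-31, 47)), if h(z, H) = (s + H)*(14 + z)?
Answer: -I*sqrt(8290590)/105 ≈ -27.422*I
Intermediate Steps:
s = -31/105 (s = 2*(1/15) + 3*(-1/7) = 2/15 - 3/7 = -31/105 ≈ -0.29524)
h(z, H) = (14 + z)*(-31/105 + H) (h(z, H) = (-31/105 + H)*(14 + z) = (14 + z)*(-31/105 + H))
-sqrt(J(-4) + h(-31, 47)) = -sqrt(42 + (-62/15 + 14*47 - 31/105*(-31) + 47*(-31))) = -sqrt(42 + (-62/15 + 658 + 961/105 - 1457)) = -sqrt(42 - 83368/105) = -sqrt(-78958/105) = -I*sqrt(8290590)/105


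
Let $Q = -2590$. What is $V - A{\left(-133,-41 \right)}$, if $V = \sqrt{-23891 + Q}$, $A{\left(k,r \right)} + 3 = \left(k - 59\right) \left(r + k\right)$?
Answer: $-33405 + i \sqrt{26481} \approx -33405.0 + 162.73 i$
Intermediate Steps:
$A{\left(k,r \right)} = -3 + \left(-59 + k\right) \left(k + r\right)$ ($A{\left(k,r \right)} = -3 + \left(k - 59\right) \left(r + k\right) = -3 + \left(-59 + k\right) \left(k + r\right)$)
$V = i \sqrt{26481}$ ($V = \sqrt{-23891 - 2590} = \sqrt{-26481} = i \sqrt{26481} \approx 162.73 i$)
$V - A{\left(-133,-41 \right)} = i \sqrt{26481} - \left(-3 + \left(-133\right)^{2} - -7847 - -2419 - -5453\right) = i \sqrt{26481} - \left(-3 + 17689 + 7847 + 2419 + 5453\right) = i \sqrt{26481} - 33405 = -33405 + i \sqrt{26481}$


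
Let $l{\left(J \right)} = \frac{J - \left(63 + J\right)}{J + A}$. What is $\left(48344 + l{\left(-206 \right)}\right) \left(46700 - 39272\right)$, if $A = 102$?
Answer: $\frac{9336697023}{26} \approx 3.591 \cdot 10^{8}$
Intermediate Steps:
$l{\left(J \right)} = - \frac{63}{102 + J}$ ($l{\left(J \right)} = \frac{J - \left(63 + J\right)}{J + 102} = - \frac{63}{102 + J}$)
$\left(48344 + l{\left(-206 \right)}\right) \left(46700 - 39272\right) = \left(48344 - \frac{63}{102 - 206}\right) \left(46700 - 39272\right) = \left(48344 - \frac{63}{-104}\right) 7428 = \left(48344 - - \frac{63}{104}\right) 7428 = \left(48344 + \frac{63}{104}\right) 7428 = \frac{5027839}{104} \cdot 7428 = \frac{9336697023}{26}$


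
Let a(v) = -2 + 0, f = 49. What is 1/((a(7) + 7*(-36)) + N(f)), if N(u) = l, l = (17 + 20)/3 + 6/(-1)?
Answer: -3/743 ≈ -0.0040377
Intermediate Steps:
a(v) = -2
l = 19/3 (l = 37*(1/3) + 6*(-1) = 37/3 - 6 = 19/3 ≈ 6.3333)
N(u) = 19/3
1/((a(7) + 7*(-36)) + N(f)) = 1/((-2 + 7*(-36)) + 19/3) = 1/((-2 - 252) + 19/3) = 1/(-254 + 19/3) = 1/(-743/3) = -3/743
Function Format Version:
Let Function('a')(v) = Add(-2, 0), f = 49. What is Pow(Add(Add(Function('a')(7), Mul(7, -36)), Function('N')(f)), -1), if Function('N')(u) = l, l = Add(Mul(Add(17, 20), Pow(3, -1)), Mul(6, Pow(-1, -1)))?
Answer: Rational(-3, 743) ≈ -0.0040377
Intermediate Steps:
Function('a')(v) = -2
l = Rational(19, 3) (l = Add(Mul(37, Rational(1, 3)), Mul(6, -1)) = Add(Rational(37, 3), -6) = Rational(19, 3) ≈ 6.3333)
Function('N')(u) = Rational(19, 3)
Pow(Add(Add(Function('a')(7), Mul(7, -36)), Function('N')(f)), -1) = Pow(Add(Add(-2, Mul(7, -36)), Rational(19, 3)), -1) = Pow(Add(Add(-2, -252), Rational(19, 3)), -1) = Pow(Add(-254, Rational(19, 3)), -1) = Pow(Rational(-743, 3), -1) = Rational(-3, 743)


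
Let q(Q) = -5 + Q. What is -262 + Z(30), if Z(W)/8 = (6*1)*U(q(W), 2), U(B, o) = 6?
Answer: 26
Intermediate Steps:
Z(W) = 288 (Z(W) = 8*((6*1)*6) = 8*(6*6) = 8*36 = 288)
-262 + Z(30) = -262 + 288 = 26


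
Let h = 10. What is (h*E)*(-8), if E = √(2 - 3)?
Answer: -80*I ≈ -80.0*I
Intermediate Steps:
E = I (E = √(-1) = I ≈ 1.0*I)
(h*E)*(-8) = (10*I)*(-8) = -80*I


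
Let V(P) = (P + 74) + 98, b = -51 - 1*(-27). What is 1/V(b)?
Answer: 1/148 ≈ 0.0067568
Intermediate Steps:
b = -24 (b = -51 + 27 = -24)
V(P) = 172 + P (V(P) = (74 + P) + 98 = 172 + P)
1/V(b) = 1/(172 - 24) = 1/148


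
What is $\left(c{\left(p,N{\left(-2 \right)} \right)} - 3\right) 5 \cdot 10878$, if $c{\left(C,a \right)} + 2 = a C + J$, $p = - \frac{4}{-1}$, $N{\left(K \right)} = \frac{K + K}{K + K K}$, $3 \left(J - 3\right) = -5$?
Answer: $-634550$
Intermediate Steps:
$J = \frac{4}{3}$ ($J = 3 + \frac{1}{3} \left(-5\right) = 3 - \frac{5}{3} = \frac{4}{3} \approx 1.3333$)
$N{\left(K \right)} = \frac{2 K}{K + K^{2}}$
$p = 4$ ($p = \left(-4\right) \left(-1\right) = 4$)
$c{\left(C,a \right)} = - \frac{2}{3} + C a$ ($c{\left(C,a \right)} = -2 + \left(a C + \frac{4}{3}\right) = -2 + \left(C a + \frac{4}{3}\right) = -2 + \left(\frac{4}{3} + C a\right) = - \frac{2}{3} + C a$)
$\left(c{\left(p,N{\left(-2 \right)} \right)} - 3\right) 5 \cdot 10878 = \left(\left(- \frac{2}{3} + 4 \frac{2}{1 - 2}\right) - 3\right) 5 \cdot 10878 = \left(\left(- \frac{2}{3} + 4 \frac{2}{-1}\right) - 3\right) 5 \cdot 10878 = \left(\left(- \frac{2}{3} + 4 \cdot 2 \left(-1\right)\right) - 3\right) 5 \cdot 10878 = \left(\left(- \frac{2}{3} + 4 \left(-2\right)\right) - 3\right) 5 \cdot 10878 = \left(\left(- \frac{2}{3} - 8\right) - 3\right) 5 \cdot 10878 = \left(- \frac{26}{3} - 3\right) 5 \cdot 10878 = \left(- \frac{35}{3}\right) 5 \cdot 10878 = \left(- \frac{175}{3}\right) 10878 = -634550$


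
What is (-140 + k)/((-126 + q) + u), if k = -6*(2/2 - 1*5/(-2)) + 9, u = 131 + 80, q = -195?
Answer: 76/55 ≈ 1.3818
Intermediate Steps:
u = 211
k = -12 (k = -6*(2*(1/2) - 5*(-1/2)) + 9 = -6*(1 + 5/2) + 9 = -6*7/2 + 9 = -21 + 9 = -12)
(-140 + k)/((-126 + q) + u) = (-140 - 12)/((-126 - 195) + 211) = -152/(-321 + 211) = -152/(-110) = -152*(-1/110) = 76/55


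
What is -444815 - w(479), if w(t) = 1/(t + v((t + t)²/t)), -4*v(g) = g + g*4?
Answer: -852265539/1916 ≈ -4.4482e+5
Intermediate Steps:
v(g) = -5*g/4 (v(g) = -(g + g*4)/4 = -(g + 4*g)/4 = -5*g/4)
w(t) = -1/(4*t) (w(t) = 1/(t - 5*(t + t)²/(4*t)) = 1/(t - 5*(2*t)²/(4*t)) = 1/(t - 5*4*t²/(4*t)) = 1/(t - 5*t) = 1/(-4*t) = -1/(4*t))
-444815 - w(479) = -444815 - (-1)/(4*479) = -444815 - 1*(-1/1916) = -444815 + 1/1916 = -852265539/1916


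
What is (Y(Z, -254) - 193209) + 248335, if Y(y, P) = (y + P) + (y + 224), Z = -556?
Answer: 53984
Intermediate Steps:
Y(y, P) = 224 + P + 2*y (Y(y, P) = (P + y) + (224 + y) = 224 + P + 2*y)
(Y(Z, -254) - 193209) + 248335 = ((224 - 254 + 2*(-556)) - 193209) + 248335 = ((224 - 254 - 1112) - 193209) + 248335 = (-1142 - 193209) + 248335 = -194351 + 248335 = 53984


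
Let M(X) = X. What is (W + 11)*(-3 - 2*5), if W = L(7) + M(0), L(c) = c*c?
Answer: -780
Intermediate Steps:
L(c) = c²
W = 49 (W = 7² + 0 = 49 + 0 = 49)
(W + 11)*(-3 - 2*5) = (49 + 11)*(-3 - 2*5) = 60*(-3 - 10) = 60*(-13) = -780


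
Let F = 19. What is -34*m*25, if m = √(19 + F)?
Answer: -850*√38 ≈ -5239.8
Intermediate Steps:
m = √38 (m = √(19 + 19) = √38 ≈ 6.1644)
-34*m*25 = -34*√38*25 = -850*√38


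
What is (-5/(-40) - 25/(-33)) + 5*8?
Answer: 10793/264 ≈ 40.883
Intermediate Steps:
(-5/(-40) - 25/(-33)) + 5*8 = (-5*(-1/40) - 25*(-1/33)) + 40 = (⅛ + 25/33) + 40 = 233/264 + 40 = 10793/264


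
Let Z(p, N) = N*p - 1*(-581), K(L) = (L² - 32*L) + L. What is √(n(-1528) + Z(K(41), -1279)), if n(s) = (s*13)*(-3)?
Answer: I*√464217 ≈ 681.33*I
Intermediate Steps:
K(L) = L² - 31*L
n(s) = -39*s (n(s) = (13*s)*(-3) = -39*s)
Z(p, N) = 581 + N*p (Z(p, N) = N*p + 581 = 581 + N*p)
√(n(-1528) + Z(K(41), -1279)) = √(-39*(-1528) + (581 - 52439*(-31 + 41))) = √(59592 + (581 - 52439*10)) = √(59592 + (581 - 1279*410)) = √(59592 + (581 - 524390)) = √(59592 - 523809) = √(-464217) = I*√464217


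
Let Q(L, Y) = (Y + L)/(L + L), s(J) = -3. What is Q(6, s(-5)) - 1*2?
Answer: -7/4 ≈ -1.7500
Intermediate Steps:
Q(L, Y) = (L + Y)/(2*L) (Q(L, Y) = (L + Y)/((2*L)) = (L + Y)*(1/(2*L)) = (L + Y)/(2*L))
Q(6, s(-5)) - 1*2 = (½)*(6 - 3)/6 - 1*2 = (½)*(⅙)*3 - 2 = ¼ - 2 = -7/4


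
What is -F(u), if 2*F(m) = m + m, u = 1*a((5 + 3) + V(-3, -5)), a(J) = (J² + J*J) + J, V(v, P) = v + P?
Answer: 0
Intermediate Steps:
V(v, P) = P + v
a(J) = J + 2*J² (a(J) = (J² + J²) + J = 2*J² + J = J + 2*J²)
u = 0 (u = 1*(((5 + 3) + (-5 - 3))*(1 + 2*((5 + 3) + (-5 - 3)))) = 1*((8 - 8)*(1 + 2*(8 - 8))) = 1*(0*(1 + 2*0)) = 1*(0*(1 + 0)) = 1*(0*1) = 1*0 = 0)
F(m) = m (F(m) = (m + m)/2 = (2*m)/2 = m)
-F(u) = -1*0 = 0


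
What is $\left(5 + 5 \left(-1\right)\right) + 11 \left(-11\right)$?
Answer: $-121$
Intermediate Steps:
$\left(5 + 5 \left(-1\right)\right) + 11 \left(-11\right) = \left(5 - 5\right) - 121 = 0 - 121 = -121$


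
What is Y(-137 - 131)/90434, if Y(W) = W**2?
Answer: 35912/45217 ≈ 0.79421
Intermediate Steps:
Y(-137 - 131)/90434 = (-137 - 131)**2/90434 = (-268)**2*(1/90434) = 71824*(1/90434) = 35912/45217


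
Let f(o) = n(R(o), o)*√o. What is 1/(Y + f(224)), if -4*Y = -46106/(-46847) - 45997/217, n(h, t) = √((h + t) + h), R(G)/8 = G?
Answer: -1779899836224828/28690167418831986527 + 7558836612271616*√17/28690167418831986527 ≈ 0.0010243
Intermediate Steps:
R(G) = 8*G
n(h, t) = √(t + 2*h)
f(o) = o*√17 (f(o) = √(o + 2*(8*o))*√o = √(o + 16*o)*√o = √(17*o)*√o = (√17*√o)*√o = o*√17)
Y = 306402351/5809028 (Y = -(-46106/(-46847) - 45997/217)/4 = -(-46106*(-1/46847) - 45997*1/217)/4 = -(46106/46847 - 6571/31)/4 = -¼*(-306402351/1452257) = 306402351/5809028 ≈ 52.746)
1/(Y + f(224)) = 1/(306402351/5809028 + 224*√17)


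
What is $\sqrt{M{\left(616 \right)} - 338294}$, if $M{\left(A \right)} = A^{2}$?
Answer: $\sqrt{41162} \approx 202.88$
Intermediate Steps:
$\sqrt{M{\left(616 \right)} - 338294} = \sqrt{616^{2} - 338294} = \sqrt{379456 - 338294} = \sqrt{41162}$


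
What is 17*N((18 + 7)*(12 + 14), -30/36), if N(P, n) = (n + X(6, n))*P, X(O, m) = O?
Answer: 171275/3 ≈ 57092.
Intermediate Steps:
N(P, n) = P*(6 + n) (N(P, n) = (n + 6)*P = (6 + n)*P = P*(6 + n))
17*N((18 + 7)*(12 + 14), -30/36) = 17*(((18 + 7)*(12 + 14))*(6 - 30/36)) = 17*((25*26)*(6 - 30*1/36)) = 17*(650*(6 - ⅚)) = 17*(650*(31/6)) = 17*(10075/3) = 171275/3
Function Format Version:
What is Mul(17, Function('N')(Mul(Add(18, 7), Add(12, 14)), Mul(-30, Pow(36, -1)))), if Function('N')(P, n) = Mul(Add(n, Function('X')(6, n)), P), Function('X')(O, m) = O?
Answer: Rational(171275, 3) ≈ 57092.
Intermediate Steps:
Function('N')(P, n) = Mul(P, Add(6, n)) (Function('N')(P, n) = Mul(Add(n, 6), P) = Mul(Add(6, n), P) = Mul(P, Add(6, n)))
Mul(17, Function('N')(Mul(Add(18, 7), Add(12, 14)), Mul(-30, Pow(36, -1)))) = Mul(17, Mul(Mul(Add(18, 7), Add(12, 14)), Add(6, Mul(-30, Pow(36, -1))))) = Mul(17, Mul(Mul(25, 26), Add(6, Mul(-30, Rational(1, 36))))) = Mul(17, Mul(650, Add(6, Rational(-5, 6)))) = Mul(17, Mul(650, Rational(31, 6))) = Mul(17, Rational(10075, 3)) = Rational(171275, 3)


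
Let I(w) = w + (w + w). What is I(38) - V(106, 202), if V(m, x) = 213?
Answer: -99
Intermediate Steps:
I(w) = 3*w (I(w) = w + 2*w = 3*w)
I(38) - V(106, 202) = 3*38 - 1*213 = 114 - 213 = -99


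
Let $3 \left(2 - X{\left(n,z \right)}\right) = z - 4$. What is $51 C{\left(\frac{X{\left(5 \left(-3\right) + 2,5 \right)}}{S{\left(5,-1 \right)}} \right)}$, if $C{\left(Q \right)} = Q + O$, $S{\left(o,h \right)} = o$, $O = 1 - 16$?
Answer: $-748$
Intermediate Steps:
$O = -15$ ($O = 1 - 16 = -15$)
$X{\left(n,z \right)} = \frac{10}{3} - \frac{z}{3}$ ($X{\left(n,z \right)} = 2 - \frac{z - 4}{3} = 2 - \frac{-4 + z}{3} = 2 - \left(- \frac{4}{3} + \frac{z}{3}\right) = \frac{10}{3} - \frac{z}{3}$)
$C{\left(Q \right)} = -15 + Q$ ($C{\left(Q \right)} = Q - 15 = -15 + Q$)
$51 C{\left(\frac{X{\left(5 \left(-3\right) + 2,5 \right)}}{S{\left(5,-1 \right)}} \right)} = 51 \left(-15 + \frac{\frac{10}{3} - \frac{5}{3}}{5}\right) = 51 \left(-15 + \left(\frac{10}{3} - \frac{5}{3}\right) \frac{1}{5}\right) = 51 \left(-15 + \frac{5}{3} \cdot \frac{1}{5}\right) = 51 \left(-15 + \frac{1}{3}\right) = 51 \left(- \frac{44}{3}\right) = -748$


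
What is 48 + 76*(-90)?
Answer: -6792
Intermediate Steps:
48 + 76*(-90) = 48 - 6840 = -6792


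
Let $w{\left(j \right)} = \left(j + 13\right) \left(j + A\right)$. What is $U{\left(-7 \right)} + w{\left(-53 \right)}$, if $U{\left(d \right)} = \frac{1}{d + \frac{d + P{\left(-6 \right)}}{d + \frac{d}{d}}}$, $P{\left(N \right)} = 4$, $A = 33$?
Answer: $\frac{10398}{13} \approx 799.85$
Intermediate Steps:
$w{\left(j \right)} = \left(13 + j\right) \left(33 + j\right)$ ($w{\left(j \right)} = \left(j + 13\right) \left(j + 33\right) = \left(13 + j\right) \left(33 + j\right)$)
$U{\left(d \right)} = \frac{1}{d + \frac{4 + d}{1 + d}}$ ($U{\left(d \right)} = \frac{1}{d + \frac{d + 4}{d + \frac{d}{d}}} = \frac{1}{d + \frac{4 + d}{d + 1}} = \frac{1}{d + \frac{4 + d}{1 + d}}$)
$U{\left(-7 \right)} + w{\left(-53 \right)} = \frac{1 - 7}{4 + \left(-7\right)^{2} + 2 \left(-7\right)} + \left(429 + \left(-53\right)^{2} + 46 \left(-53\right)\right) = \frac{1}{4 + 49 - 14} \left(-6\right) + \left(429 + 2809 - 2438\right) = \frac{1}{39} \left(-6\right) + 800 = - \frac{2}{13} + 800 = \frac{10398}{13}$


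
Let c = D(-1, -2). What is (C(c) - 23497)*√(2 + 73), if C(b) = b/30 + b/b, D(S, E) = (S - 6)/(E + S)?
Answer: -2114633*√3/18 ≈ -2.0348e+5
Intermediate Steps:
D(S, E) = (-6 + S)/(E + S)
c = 7/3 (c = (-6 - 1)/(-2 - 1) = -7/(-3) = -⅓*(-7) = 7/3 ≈ 2.3333)
C(b) = 1 + b/30 (C(b) = b*(1/30) + 1 = b/30 + 1 = 1 + b/30)
(C(c) - 23497)*√(2 + 73) = ((1 + (1/30)*(7/3)) - 23497)*√(2 + 73) = ((1 + 7/90) - 23497)*√75 = (97/90 - 23497)*(5*√3) = -2114633*√3/18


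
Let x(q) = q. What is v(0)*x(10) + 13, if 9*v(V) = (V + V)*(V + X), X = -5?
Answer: 13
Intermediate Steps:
v(V) = 2*V*(-5 + V)/9 (v(V) = ((V + V)*(V - 5))/9 = ((2*V)*(-5 + V))/9 = (2*V*(-5 + V))/9 = 2*V*(-5 + V)/9)
v(0)*x(10) + 13 = ((2/9)*0*(-5 + 0))*10 + 13 = ((2/9)*0*(-5))*10 + 13 = 0*10 + 13 = 0 + 13 = 13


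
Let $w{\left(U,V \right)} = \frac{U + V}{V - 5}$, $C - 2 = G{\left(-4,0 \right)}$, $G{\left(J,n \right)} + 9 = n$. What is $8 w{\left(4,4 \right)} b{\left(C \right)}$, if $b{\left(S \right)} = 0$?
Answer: $0$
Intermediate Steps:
$G{\left(J,n \right)} = -9 + n$
$C = -7$ ($C = 2 + \left(-9 + 0\right) = 2 - 9 = -7$)
$w{\left(U,V \right)} = \frac{U + V}{-5 + V}$
$8 w{\left(4,4 \right)} b{\left(C \right)} = 8 \frac{4 + 4}{-5 + 4} \cdot 0 = 8 \frac{1}{-1} \cdot 8 \cdot 0 = 8 \left(\left(-1\right) 8\right) 0 = 8 \left(-8\right) 0 = \left(-64\right) 0 = 0$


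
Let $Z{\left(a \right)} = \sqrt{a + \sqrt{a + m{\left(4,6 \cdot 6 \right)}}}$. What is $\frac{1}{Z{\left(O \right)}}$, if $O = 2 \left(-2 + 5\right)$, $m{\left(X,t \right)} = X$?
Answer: $\frac{1}{\sqrt{6 + \sqrt{10}}} \approx 0.33037$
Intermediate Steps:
$O = 6$ ($O = 2 \cdot 3 = 6$)
$Z{\left(a \right)} = \sqrt{a + \sqrt{4 + a}}$ ($Z{\left(a \right)} = \sqrt{a + \sqrt{a + 4}} = \sqrt{a + \sqrt{4 + a}}$)
$\frac{1}{Z{\left(O \right)}} = \frac{1}{\sqrt{6 + \sqrt{4 + 6}}} = \frac{1}{\sqrt{6 + \sqrt{10}}}$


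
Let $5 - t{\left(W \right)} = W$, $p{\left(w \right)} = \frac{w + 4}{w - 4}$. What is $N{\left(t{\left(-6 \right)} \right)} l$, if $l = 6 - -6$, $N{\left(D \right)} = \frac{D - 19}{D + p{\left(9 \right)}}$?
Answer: $- \frac{120}{17} \approx -7.0588$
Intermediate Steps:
$p{\left(w \right)} = \frac{4 + w}{-4 + w}$
$t{\left(W \right)} = 5 - W$
$N{\left(D \right)} = \frac{-19 + D}{\frac{13}{5} + D}$ ($N{\left(D \right)} = \frac{D - 19}{D + \frac{4 + 9}{-4 + 9}} = \frac{-19 + D}{D + \frac{1}{5} \cdot 13} = \frac{-19 + D}{D + \frac{13}{5}} = \frac{-19 + D}{\frac{13}{5} + D}$)
$l = 12$ ($l = 6 + 6 = 12$)
$N{\left(t{\left(-6 \right)} \right)} l = \frac{5 \left(-19 + \left(5 - -6\right)\right)}{13 + 5 \left(5 - -6\right)} 12 = \frac{5 \left(-19 + \left(5 + 6\right)\right)}{13 + 5 \left(5 + 6\right)} 12 = \frac{5 \left(-19 + 11\right)}{13 + 5 \cdot 11} \cdot 12 = 5 \frac{1}{13 + 55} \left(-8\right) 12 = 5 \cdot \frac{1}{68} \left(-8\right) 12 = \left(- \frac{10}{17}\right) 12 = - \frac{120}{17}$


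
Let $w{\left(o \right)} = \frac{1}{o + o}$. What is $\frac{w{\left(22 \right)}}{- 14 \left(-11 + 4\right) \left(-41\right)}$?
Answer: $- \frac{1}{176792} \approx -5.6564 \cdot 10^{-6}$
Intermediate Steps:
$w{\left(o \right)} = \frac{1}{2 o}$
$\frac{w{\left(22 \right)}}{- 14 \left(-11 + 4\right) \left(-41\right)} = \frac{\frac{1}{2} \cdot \frac{1}{22}}{- 14 \left(-11 + 4\right) \left(-41\right)} = \frac{\frac{1}{2} \cdot \frac{1}{22}}{\left(-14\right) \left(-7\right) \left(-41\right)} = \frac{1}{44 \cdot 98 \left(-41\right)} = \frac{1}{44 \left(-4018\right)} = \frac{1}{44} \left(- \frac{1}{4018}\right) = - \frac{1}{176792}$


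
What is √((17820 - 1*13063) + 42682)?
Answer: 3*√5271 ≈ 217.80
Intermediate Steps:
√((17820 - 1*13063) + 42682) = √((17820 - 13063) + 42682) = √(4757 + 42682) = √47439 = 3*√5271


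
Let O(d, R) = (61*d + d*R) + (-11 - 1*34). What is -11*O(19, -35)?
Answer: -4939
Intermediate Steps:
O(d, R) = -45 + 61*d + R*d (O(d, R) = (61*d + R*d) + (-11 - 34) = (61*d + R*d) - 45 = -45 + 61*d + R*d)
-11*O(19, -35) = -11*(-45 + 61*19 - 35*19) = -11*(-45 + 1159 - 665) = -11*449 = -4939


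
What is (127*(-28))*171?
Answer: -608076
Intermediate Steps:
(127*(-28))*171 = -3556*171 = -608076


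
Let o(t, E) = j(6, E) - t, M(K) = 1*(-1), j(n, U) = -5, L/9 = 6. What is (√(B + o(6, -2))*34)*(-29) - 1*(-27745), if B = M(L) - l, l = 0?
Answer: 27745 - 1972*I*√3 ≈ 27745.0 - 3415.6*I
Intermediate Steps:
L = 54 (L = 9*6 = 54)
M(K) = -1
o(t, E) = -5 - t
B = -1 (B = -1 - 1*0 = -1 + 0 = -1)
(√(B + o(6, -2))*34)*(-29) - 1*(-27745) = (√(-1 + (-5 - 1*6))*34)*(-29) - 1*(-27745) = (√(-1 + (-5 - 6))*34)*(-29) + 27745 = (√(-1 - 11)*34)*(-29) + 27745 = (√(-12)*34)*(-29) + 27745 = ((2*I*√3)*34)*(-29) + 27745 = (68*I*√3)*(-29) + 27745 = -1972*I*√3 + 27745 = 27745 - 1972*I*√3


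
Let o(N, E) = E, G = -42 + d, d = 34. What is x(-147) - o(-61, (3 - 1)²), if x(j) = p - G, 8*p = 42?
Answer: 37/4 ≈ 9.2500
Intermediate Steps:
G = -8 (G = -42 + 34 = -8)
p = 21/4 (p = (⅛)*42 = 21/4 ≈ 5.2500)
x(j) = 53/4 (x(j) = 21/4 - 1*(-8) = 21/4 + 8 = 53/4)
x(-147) - o(-61, (3 - 1)²) = 53/4 - (3 - 1)² = 53/4 - 1*2² = 53/4 - 1*4 = 53/4 - 4 = 37/4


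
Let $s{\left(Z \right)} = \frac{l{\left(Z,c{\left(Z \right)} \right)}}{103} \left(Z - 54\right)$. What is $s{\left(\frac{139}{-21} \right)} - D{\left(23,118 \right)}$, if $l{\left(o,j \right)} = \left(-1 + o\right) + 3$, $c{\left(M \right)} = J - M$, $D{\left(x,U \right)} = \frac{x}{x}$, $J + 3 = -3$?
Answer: $\frac{78058}{45423} \approx 1.7185$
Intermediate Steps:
$J = -6$ ($J = -3 - 3 = -6$)
$D{\left(x,U \right)} = 1$
$c{\left(M \right)} = -6 - M$
$l{\left(o,j \right)} = 2 + o$
$s{\left(Z \right)} = \left(-54 + Z\right) \left(\frac{2}{103} + \frac{Z}{103}\right)$ ($s{\left(Z \right)} = \frac{2 + Z}{103} \left(Z - 54\right) = \left(2 + Z\right) \frac{1}{103} \left(-54 + Z\right) = \left(\frac{2}{103} + \frac{Z}{103}\right) \left(-54 + Z\right) = \left(-54 + Z\right) \left(\frac{2}{103} + \frac{Z}{103}\right)$)
$s{\left(\frac{139}{-21} \right)} - D{\left(23,118 \right)} = \frac{\left(-54 + \frac{139}{-21}\right) \left(2 + \frac{139}{-21}\right)}{103} - 1 = \frac{\left(-54 + 139 \left(- \frac{1}{21}\right)\right) \left(2 + 139 \left(- \frac{1}{21}\right)\right)}{103} - 1 = \frac{\left(-54 - \frac{139}{21}\right) \left(2 - \frac{139}{21}\right)}{103} - 1 = \frac{1}{103} \left(- \frac{1273}{21}\right) \left(- \frac{97}{21}\right) - 1 = \frac{123481}{45423} - 1 = \frac{78058}{45423}$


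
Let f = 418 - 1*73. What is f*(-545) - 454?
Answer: -188479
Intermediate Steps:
f = 345 (f = 418 - 73 = 345)
f*(-545) - 454 = 345*(-545) - 454 = -188025 - 454 = -188479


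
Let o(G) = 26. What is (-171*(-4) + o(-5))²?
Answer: 504100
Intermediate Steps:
(-171*(-4) + o(-5))² = (-171*(-4) + 26)² = (684 + 26)² = 710² = 504100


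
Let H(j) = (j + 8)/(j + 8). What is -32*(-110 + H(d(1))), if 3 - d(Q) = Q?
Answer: 3488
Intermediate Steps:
d(Q) = 3 - Q
H(j) = 1 (H(j) = (8 + j)/(8 + j) = 1)
-32*(-110 + H(d(1))) = -32*(-110 + 1) = -32*(-109) = 3488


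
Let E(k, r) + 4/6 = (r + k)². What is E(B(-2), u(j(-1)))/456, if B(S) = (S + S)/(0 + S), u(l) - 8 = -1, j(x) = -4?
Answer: 241/1368 ≈ 0.17617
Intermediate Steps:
u(l) = 7 (u(l) = 8 - 1 = 7)
B(S) = 2 (B(S) = (2*S)/S = 2)
E(k, r) = -⅔ + (k + r)² (E(k, r) = -⅔ + (r + k)² = -⅔ + (k + r)²)
E(B(-2), u(j(-1)))/456 = (-⅔ + (2 + 7)²)/456 = (-⅔ + 9²)*(1/456) = (-⅔ + 81)*(1/456) = (241/3)*(1/456) = 241/1368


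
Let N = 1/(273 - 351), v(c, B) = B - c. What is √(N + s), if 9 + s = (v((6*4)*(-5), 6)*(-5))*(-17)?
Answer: √65104806/78 ≈ 103.45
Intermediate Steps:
N = -1/78 (N = 1/(-78) = -1/78 ≈ -0.012821)
s = 10701 (s = -9 + ((6 - 6*4*(-5))*(-5))*(-17) = -9 + ((6 - 24*(-5))*(-5))*(-17) = -9 + ((6 - 1*(-120))*(-5))*(-17) = -9 + ((6 + 120)*(-5))*(-17) = -9 + (126*(-5))*(-17) = -9 - 630*(-17) = -9 + 10710 = 10701)
√(N + s) = √(-1/78 + 10701) = √(834677/78) = √65104806/78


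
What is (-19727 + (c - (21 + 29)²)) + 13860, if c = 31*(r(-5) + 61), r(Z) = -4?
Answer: -6600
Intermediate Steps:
c = 1767 (c = 31*(-4 + 61) = 31*57 = 1767)
(-19727 + (c - (21 + 29)²)) + 13860 = (-19727 + (1767 - (21 + 29)²)) + 13860 = (-19727 + (1767 - 1*50²)) + 13860 = (-19727 + (1767 - 1*2500)) + 13860 = (-19727 + (1767 - 2500)) + 13860 = (-19727 - 733) + 13860 = -20460 + 13860 = -6600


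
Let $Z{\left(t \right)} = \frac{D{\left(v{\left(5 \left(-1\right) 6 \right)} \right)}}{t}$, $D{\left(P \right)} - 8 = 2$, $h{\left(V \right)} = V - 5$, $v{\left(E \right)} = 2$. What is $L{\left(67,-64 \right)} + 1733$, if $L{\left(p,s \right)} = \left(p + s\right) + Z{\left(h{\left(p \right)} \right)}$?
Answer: $\frac{53821}{31} \approx 1736.2$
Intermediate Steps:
$h{\left(V \right)} = -5 + V$
$D{\left(P \right)} = 10$ ($D{\left(P \right)} = 8 + 2 = 10$)
$Z{\left(t \right)} = \frac{10}{t}$
$L{\left(p,s \right)} = p + s + \frac{10}{-5 + p}$ ($L{\left(p,s \right)} = \left(p + s\right) + \frac{10}{-5 + p} = p + s + \frac{10}{-5 + p}$)
$L{\left(67,-64 \right)} + 1733 = \frac{10 + \left(-5 + 67\right) \left(67 - 64\right)}{-5 + 67} + 1733 = \frac{10 + 62 \cdot 3}{62} + 1733 = \frac{10 + 186}{62} + 1733 = \frac{1}{62} \cdot 196 + 1733 = \frac{98}{31} + 1733 = \frac{53821}{31}$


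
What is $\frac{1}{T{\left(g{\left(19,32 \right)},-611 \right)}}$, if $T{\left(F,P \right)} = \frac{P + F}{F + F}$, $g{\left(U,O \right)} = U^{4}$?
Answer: $\frac{130321}{64855} \approx 2.0094$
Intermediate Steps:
$T{\left(F,P \right)} = \frac{F + P}{2 F}$
$\frac{1}{T{\left(g{\left(19,32 \right)},-611 \right)}} = \frac{1}{\frac{1}{2} \frac{1}{19^{4}} \left(19^{4} - 611\right)} = \frac{1}{\frac{1}{2} \cdot \frac{1}{130321} \left(130321 - 611\right)} = \frac{1}{\frac{1}{2} \cdot \frac{1}{130321} \cdot 129710} = \frac{1}{\frac{64855}{130321}} = \frac{130321}{64855}$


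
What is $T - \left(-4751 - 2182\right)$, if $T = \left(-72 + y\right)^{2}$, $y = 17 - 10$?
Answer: $11158$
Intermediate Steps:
$y = 7$
$T = 4225$ ($T = \left(-72 + 7\right)^{2} = \left(-65\right)^{2} = 4225$)
$T - \left(-4751 - 2182\right) = 4225 - \left(-4751 - 2182\right) = 4225 - -6933 = 4225 + 6933 = 11158$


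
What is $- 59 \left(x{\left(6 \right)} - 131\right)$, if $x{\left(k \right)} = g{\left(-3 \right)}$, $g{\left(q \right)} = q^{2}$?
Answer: $7198$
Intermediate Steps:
$x{\left(k \right)} = 9$ ($x{\left(k \right)} = \left(-3\right)^{2} = 9$)
$- 59 \left(x{\left(6 \right)} - 131\right) = - 59 \left(9 - 131\right) = \left(-59\right) \left(-122\right) = 7198$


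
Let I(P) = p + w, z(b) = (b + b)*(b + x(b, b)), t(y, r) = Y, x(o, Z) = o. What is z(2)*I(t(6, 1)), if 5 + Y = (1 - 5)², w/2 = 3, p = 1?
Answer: 112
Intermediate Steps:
w = 6 (w = 2*3 = 6)
Y = 11 (Y = -5 + (1 - 5)² = -5 + (-4)² = -5 + 16 = 11)
t(y, r) = 11
z(b) = 4*b² (z(b) = (b + b)*(b + b) = (2*b)*(2*b) = 4*b²)
I(P) = 7 (I(P) = 1 + 6 = 7)
z(2)*I(t(6, 1)) = (4*2²)*7 = (4*4)*7 = 16*7 = 112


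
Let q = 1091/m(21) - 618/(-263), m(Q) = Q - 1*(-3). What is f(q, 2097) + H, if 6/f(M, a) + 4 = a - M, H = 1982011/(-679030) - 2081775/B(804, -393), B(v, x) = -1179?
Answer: 6072740749103807057/3444947101666290 ≈ 1762.8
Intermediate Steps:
m(Q) = 3 + Q (m(Q) = Q + 3 = 3 + Q)
q = 301765/6312 (q = 1091/(3 + 21) - 618/(-263) = 1091/24 - 618*(-1/263) = 1091*(1/24) + 618/263 = 1091/24 + 618/263 = 301765/6312 ≈ 47.808)
H = 470416962427/266858790 (H = 1982011/(-679030) - 2081775/(-1179) = 1982011*(-1/679030) - 2081775*(-1/1179) = -1982011/679030 + 693925/393 = 470416962427/266858790 ≈ 1762.8)
f(M, a) = 6/(-4 + a - M) (f(M, a) = 6/(-4 + (a - M)) = 6/(-4 + a - M))
f(q, 2097) + H = 6/(-4 + 2097 - 1*301765/6312) + 470416962427/266858790 = 6/(-4 + 2097 - 301765/6312) + 470416962427/266858790 = 6/(12909251/6312) + 470416962427/266858790 = 6*(6312/12909251) + 470416962427/266858790 = 37872/12909251 + 470416962427/266858790 = 6072740749103807057/3444947101666290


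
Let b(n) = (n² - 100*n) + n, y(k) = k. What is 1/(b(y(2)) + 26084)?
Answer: 1/25890 ≈ 3.8625e-5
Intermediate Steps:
b(n) = n² - 99*n
1/(b(y(2)) + 26084) = 1/(2*(-99 + 2) + 26084) = 1/(2*(-97) + 26084) = 1/(-194 + 26084) = 1/25890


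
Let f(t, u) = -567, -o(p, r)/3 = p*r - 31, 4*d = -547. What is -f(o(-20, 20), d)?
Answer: 567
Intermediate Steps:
d = -547/4 (d = (¼)*(-547) = -547/4 ≈ -136.75)
o(p, r) = 93 - 3*p*r (o(p, r) = -3*(p*r - 31) = -3*(-31 + p*r) = 93 - 3*p*r)
-f(o(-20, 20), d) = -1*(-567) = 567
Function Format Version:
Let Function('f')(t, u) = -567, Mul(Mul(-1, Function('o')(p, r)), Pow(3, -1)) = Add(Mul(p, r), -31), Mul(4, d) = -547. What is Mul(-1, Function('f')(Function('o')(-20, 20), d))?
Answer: 567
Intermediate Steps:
d = Rational(-547, 4) (d = Mul(Rational(1, 4), -547) = Rational(-547, 4) ≈ -136.75)
Function('o')(p, r) = Add(93, Mul(-3, p, r)) (Function('o')(p, r) = Mul(-3, Add(Mul(p, r), -31)) = Mul(-3, Add(-31, Mul(p, r))) = Add(93, Mul(-3, p, r)))
Mul(-1, Function('f')(Function('o')(-20, 20), d)) = Mul(-1, -567) = 567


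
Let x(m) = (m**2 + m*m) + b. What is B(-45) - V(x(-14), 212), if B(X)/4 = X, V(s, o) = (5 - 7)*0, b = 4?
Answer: -180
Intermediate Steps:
x(m) = 4 + 2*m**2 (x(m) = (m**2 + m*m) + 4 = (m**2 + m**2) + 4 = 2*m**2 + 4 = 4 + 2*m**2)
V(s, o) = 0 (V(s, o) = -2*0 = 0)
B(X) = 4*X
B(-45) - V(x(-14), 212) = 4*(-45) - 1*0 = -180 + 0 = -180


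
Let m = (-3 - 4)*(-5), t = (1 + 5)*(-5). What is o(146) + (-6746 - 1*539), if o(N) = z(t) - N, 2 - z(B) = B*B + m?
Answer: -8364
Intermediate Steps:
t = -30 (t = 6*(-5) = -30)
m = 35 (m = -7*(-5) = 35)
z(B) = -33 - B**2 (z(B) = 2 - (B*B + 35) = 2 - (B**2 + 35) = 2 - (35 + B**2) = 2 + (-35 - B**2) = -33 - B**2)
o(N) = -933 - N (o(N) = (-33 - 1*(-30)**2) - N = (-33 - 1*900) - N = (-33 - 900) - N = -933 - N)
o(146) + (-6746 - 1*539) = (-933 - 1*146) + (-6746 - 1*539) = (-933 - 146) + (-6746 - 539) = -1079 - 7285 = -8364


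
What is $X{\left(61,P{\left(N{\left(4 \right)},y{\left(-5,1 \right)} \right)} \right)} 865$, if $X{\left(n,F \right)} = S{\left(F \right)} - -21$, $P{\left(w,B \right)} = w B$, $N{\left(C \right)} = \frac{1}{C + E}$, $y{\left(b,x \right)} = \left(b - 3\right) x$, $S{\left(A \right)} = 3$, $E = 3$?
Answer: $20760$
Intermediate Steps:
$y{\left(b,x \right)} = x \left(-3 + b\right)$ ($y{\left(b,x \right)} = \left(-3 + b\right) x = x \left(-3 + b\right)$)
$N{\left(C \right)} = \frac{1}{3 + C}$ ($N{\left(C \right)} = \frac{1}{C + 3} = \frac{1}{3 + C}$)
$P{\left(w,B \right)} = B w$
$X{\left(n,F \right)} = 24$ ($X{\left(n,F \right)} = 3 - -21 = 3 + 21 = 24$)
$X{\left(61,P{\left(N{\left(4 \right)},y{\left(-5,1 \right)} \right)} \right)} 865 = 24 \cdot 865 = 20760$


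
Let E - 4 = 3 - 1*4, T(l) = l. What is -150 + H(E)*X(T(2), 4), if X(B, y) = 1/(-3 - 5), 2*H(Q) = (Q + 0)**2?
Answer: -2409/16 ≈ -150.56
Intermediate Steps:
E = 3 (E = 4 + (3 - 1*4) = 4 + (3 - 4) = 4 - 1 = 3)
H(Q) = Q**2/2 (H(Q) = (Q + 0)**2/2 = Q**2/2)
X(B, y) = -1/8 (X(B, y) = 1/(-8) = -1/8)
-150 + H(E)*X(T(2), 4) = -150 + ((1/2)*3**2)*(-1/8) = -150 + ((1/2)*9)*(-1/8) = -150 + (9/2)*(-1/8) = -150 - 9/16 = -2409/16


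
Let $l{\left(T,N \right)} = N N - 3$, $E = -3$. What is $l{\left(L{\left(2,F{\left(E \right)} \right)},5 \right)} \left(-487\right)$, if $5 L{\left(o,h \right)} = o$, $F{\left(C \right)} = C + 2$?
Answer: $-10714$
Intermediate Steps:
$F{\left(C \right)} = 2 + C$
$L{\left(o,h \right)} = \frac{o}{5}$
$l{\left(T,N \right)} = -3 + N^{2}$ ($l{\left(T,N \right)} = N^{2} - 3 = -3 + N^{2}$)
$l{\left(L{\left(2,F{\left(E \right)} \right)},5 \right)} \left(-487\right) = \left(-3 + 5^{2}\right) \left(-487\right) = \left(-3 + 25\right) \left(-487\right) = 22 \left(-487\right) = -10714$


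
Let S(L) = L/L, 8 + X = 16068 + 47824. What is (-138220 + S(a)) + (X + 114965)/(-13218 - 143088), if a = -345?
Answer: -21604637863/156306 ≈ -1.3822e+5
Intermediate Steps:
X = 63884 (X = -8 + (16068 + 47824) = -8 + 63892 = 63884)
S(L) = 1
(-138220 + S(a)) + (X + 114965)/(-13218 - 143088) = (-138220 + 1) + (63884 + 114965)/(-13218 - 143088) = -138219 + 178849/(-156306) = -138219 + 178849*(-1/156306) = -138219 - 178849/156306 = -21604637863/156306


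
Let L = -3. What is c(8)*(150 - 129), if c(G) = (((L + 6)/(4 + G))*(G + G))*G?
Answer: 672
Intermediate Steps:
c(G) = 6*G**2/(4 + G) (c(G) = (((-3 + 6)/(4 + G))*(G + G))*G = ((3/(4 + G))*(2*G))*G = (6*G/(4 + G))*G = 6*G**2/(4 + G))
c(8)*(150 - 129) = (6*8**2/(4 + 8))*(150 - 129) = (6*64/12)*21 = (6*64*(1/12))*21 = 32*21 = 672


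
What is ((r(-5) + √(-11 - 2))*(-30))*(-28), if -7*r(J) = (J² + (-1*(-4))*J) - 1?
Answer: -480 + 840*I*√13 ≈ -480.0 + 3028.7*I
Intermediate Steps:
r(J) = ⅐ - 4*J/7 - J²/7 (r(J) = -((J² + (-1*(-4))*J) - 1)/7 = -((J² + 4*J) - 1)/7 = -(-1 + J² + 4*J)/7 = ⅐ - 4*J/7 - J²/7)
((r(-5) + √(-11 - 2))*(-30))*(-28) = (((⅐ - 4/7*(-5) - ⅐*(-5)²) + √(-11 - 2))*(-30))*(-28) = (((⅐ + 20/7 - ⅐*25) + √(-13))*(-30))*(-28) = (((⅐ + 20/7 - 25/7) + I*√13)*(-30))*(-28) = ((-4/7 + I*√13)*(-30))*(-28) = (120/7 - 30*I*√13)*(-28) = -480 + 840*I*√13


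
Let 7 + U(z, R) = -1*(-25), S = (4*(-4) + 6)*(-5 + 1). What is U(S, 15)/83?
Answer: 18/83 ≈ 0.21687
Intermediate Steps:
S = 40 (S = (-16 + 6)*(-4) = -10*(-4) = 40)
U(z, R) = 18 (U(z, R) = -7 - 1*(-25) = -7 + 25 = 18)
U(S, 15)/83 = 18/83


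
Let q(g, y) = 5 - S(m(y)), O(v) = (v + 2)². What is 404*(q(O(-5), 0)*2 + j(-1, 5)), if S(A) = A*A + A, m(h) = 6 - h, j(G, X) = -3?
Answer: -31108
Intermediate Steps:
O(v) = (2 + v)²
S(A) = A + A² (S(A) = A² + A = A + A²)
q(g, y) = 5 - (6 - y)*(7 - y) (q(g, y) = 5 - (6 - y)*(1 + (6 - y)) = 5 - (6 - y)*(7 - y))
404*(q(O(-5), 0)*2 + j(-1, 5)) = 404*((5 - (-7 + 0)*(-6 + 0))*2 - 3) = 404*((5 - 1*(-7)*(-6))*2 - 3) = 404*((5 - 42)*2 - 3) = 404*(-37*2 - 3) = 404*(-74 - 3) = 404*(-77) = -31108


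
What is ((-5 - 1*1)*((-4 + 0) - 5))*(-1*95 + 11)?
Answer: -4536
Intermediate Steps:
((-5 - 1*1)*((-4 + 0) - 5))*(-1*95 + 11) = ((-5 - 1)*(-4 - 5))*(-95 + 11) = -6*(-9)*(-84) = 54*(-84) = -4536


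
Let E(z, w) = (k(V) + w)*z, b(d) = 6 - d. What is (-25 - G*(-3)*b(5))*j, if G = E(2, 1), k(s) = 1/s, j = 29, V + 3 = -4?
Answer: -4031/7 ≈ -575.86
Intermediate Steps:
V = -7 (V = -3 - 4 = -7)
k(s) = 1/s
E(z, w) = z*(-⅐ + w) (E(z, w) = (1/(-7) + w)*z = (-⅐ + w)*z = z*(-⅐ + w))
G = 12/7 (G = 2*(-⅐ + 1) = 2*(6/7) = 12/7 ≈ 1.7143)
(-25 - G*(-3)*b(5))*j = (-25 - (12/7)*(-3)*(6 - 1*5))*29 = (-25 - (-36)*(6 - 5)/7)*29 = (-25 - (-36)/7)*29 = (-25 - 1*(-36/7))*29 = (-25 + 36/7)*29 = -139/7*29 = -4031/7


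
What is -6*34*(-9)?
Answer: 1836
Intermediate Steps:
-6*34*(-9) = -204*(-9) = 1836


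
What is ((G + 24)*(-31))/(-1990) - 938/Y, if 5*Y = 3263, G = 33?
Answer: -3567379/6493370 ≈ -0.54939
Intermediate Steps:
Y = 3263/5 (Y = (⅕)*3263 = 3263/5 ≈ 652.60)
((G + 24)*(-31))/(-1990) - 938/Y = ((33 + 24)*(-31))/(-1990) - 938/3263/5 = (57*(-31))*(-1/1990) - 938*5/3263 = -1767*(-1/1990) - 4690/3263 = 1767/1990 - 4690/3263 = -3567379/6493370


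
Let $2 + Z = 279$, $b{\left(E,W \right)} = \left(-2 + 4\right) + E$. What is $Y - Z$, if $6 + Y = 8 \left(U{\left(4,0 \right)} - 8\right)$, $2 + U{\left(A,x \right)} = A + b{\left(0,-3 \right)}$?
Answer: $-315$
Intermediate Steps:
$b{\left(E,W \right)} = 2 + E$
$Z = 277$ ($Z = -2 + 279 = 277$)
$U{\left(A,x \right)} = A$ ($U{\left(A,x \right)} = -2 + \left(A + \left(2 + 0\right)\right) = -2 + \left(A + 2\right) = -2 + \left(2 + A\right) = A$)
$Y = -38$ ($Y = -6 + 8 \left(4 - 8\right) = -6 + 8 \left(-4\right) = -6 - 32 = -38$)
$Y - Z = -38 - 277 = -315$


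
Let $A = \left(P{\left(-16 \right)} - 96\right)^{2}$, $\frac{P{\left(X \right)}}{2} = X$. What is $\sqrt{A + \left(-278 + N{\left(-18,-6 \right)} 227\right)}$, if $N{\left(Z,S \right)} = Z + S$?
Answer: $73 \sqrt{2} \approx 103.24$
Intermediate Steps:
$P{\left(X \right)} = 2 X$
$N{\left(Z,S \right)} = S + Z$
$A = 16384$ ($A = \left(2 \left(-16\right) - 96\right)^{2} = \left(-32 - 96\right)^{2} = \left(-128\right)^{2} = 16384$)
$\sqrt{A + \left(-278 + N{\left(-18,-6 \right)} 227\right)} = \sqrt{16384 + \left(-278 + \left(-6 - 18\right) 227\right)} = \sqrt{16384 - 5726} = \sqrt{10658} = 73 \sqrt{2}$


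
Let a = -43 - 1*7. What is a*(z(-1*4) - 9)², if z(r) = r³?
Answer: -266450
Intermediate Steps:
a = -50 (a = -43 - 7 = -50)
a*(z(-1*4) - 9)² = -50*((-1*4)³ - 9)² = -50*((-4)³ - 9)² = -50*(-64 - 9)² = -50*(-73)² = -50*5329 = -266450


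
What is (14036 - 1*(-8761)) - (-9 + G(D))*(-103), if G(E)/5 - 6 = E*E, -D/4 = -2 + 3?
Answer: 33200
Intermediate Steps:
D = -4 (D = -4*(-2 + 3) = -4*1 = -4)
G(E) = 30 + 5*E² (G(E) = 30 + 5*(E*E) = 30 + 5*E²)
(14036 - 1*(-8761)) - (-9 + G(D))*(-103) = (14036 - 1*(-8761)) - (-9 + (30 + 5*(-4)²))*(-103) = (14036 + 8761) - (-9 + (30 + 5*16))*(-103) = 22797 - (-9 + (30 + 80))*(-103) = 22797 - (-9 + 110)*(-103) = 22797 - 101*(-103) = 22797 - 1*(-10403) = 22797 + 10403 = 33200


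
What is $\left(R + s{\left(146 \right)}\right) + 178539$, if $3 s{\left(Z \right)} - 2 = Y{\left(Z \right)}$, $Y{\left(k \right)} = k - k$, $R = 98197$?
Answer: $\frac{830210}{3} \approx 2.7674 \cdot 10^{5}$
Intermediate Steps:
$Y{\left(k \right)} = 0$
$s{\left(Z \right)} = \frac{2}{3}$ ($s{\left(Z \right)} = \frac{2}{3} + \frac{1}{3} \cdot 0 = \frac{2}{3} + 0 = \frac{2}{3}$)
$\left(R + s{\left(146 \right)}\right) + 178539 = \left(98197 + \frac{2}{3}\right) + 178539 = \frac{294593}{3} + 178539 = \frac{830210}{3}$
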